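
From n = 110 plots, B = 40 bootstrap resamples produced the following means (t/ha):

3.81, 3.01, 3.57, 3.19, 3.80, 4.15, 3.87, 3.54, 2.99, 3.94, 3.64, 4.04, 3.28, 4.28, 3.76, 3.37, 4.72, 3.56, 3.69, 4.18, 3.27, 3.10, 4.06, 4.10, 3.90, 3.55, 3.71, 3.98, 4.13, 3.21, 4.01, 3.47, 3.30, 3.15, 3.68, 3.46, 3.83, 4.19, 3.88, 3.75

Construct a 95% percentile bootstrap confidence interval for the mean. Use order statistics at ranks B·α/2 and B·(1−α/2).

(2.99, 4.28)

Sorted replicates: 2.99, 3.01, 3.10, 3.15, 3.19, 3.21, 3.27, 3.28, 3.30, 3.37, 3.46, 3.47, 3.54, 3.55, 3.56, 3.57, 3.64, 3.68, 3.69, 3.71, 3.75, 3.76, 3.80, 3.81, 3.83, 3.87, 3.88, 3.90, 3.94, 3.98, 4.01, 4.04, 4.06, 4.10, 4.13, 4.15, 4.18, 4.19, 4.28, 4.72
α = 0.05; lower rank = 40 × 0.025 = 1; upper rank = 40 × 0.975 = 39.
The 1st smallest replicate is 2.99; the 39th is 4.28.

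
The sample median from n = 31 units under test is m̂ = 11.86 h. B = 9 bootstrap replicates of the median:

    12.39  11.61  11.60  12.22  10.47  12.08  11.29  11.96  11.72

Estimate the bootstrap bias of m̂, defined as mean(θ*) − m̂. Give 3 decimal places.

bias = −0.156

mean(θ*) = (12.39 + 11.61 + 11.60 + 12.22 + 10.47 + 12.08 + 11.29 + 11.96 + 11.72) / 9 = 11.7044
bias = 11.7044 − 11.86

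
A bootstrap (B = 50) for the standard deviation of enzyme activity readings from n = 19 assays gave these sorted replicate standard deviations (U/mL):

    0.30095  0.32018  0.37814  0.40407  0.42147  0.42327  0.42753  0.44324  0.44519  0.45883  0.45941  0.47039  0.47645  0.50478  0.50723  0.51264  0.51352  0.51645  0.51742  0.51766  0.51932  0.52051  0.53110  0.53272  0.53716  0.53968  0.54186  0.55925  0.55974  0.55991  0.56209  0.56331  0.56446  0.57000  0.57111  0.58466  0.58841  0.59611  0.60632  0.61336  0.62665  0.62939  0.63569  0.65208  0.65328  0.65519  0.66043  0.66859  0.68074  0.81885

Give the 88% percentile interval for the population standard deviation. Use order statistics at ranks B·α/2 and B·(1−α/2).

(0.37814, 0.66043)

α = 0.12; lower rank = 50 × 0.060 = 3; upper rank = 50 × 0.940 = 47.
The 3rd smallest replicate is 0.37814; the 47th is 0.66043.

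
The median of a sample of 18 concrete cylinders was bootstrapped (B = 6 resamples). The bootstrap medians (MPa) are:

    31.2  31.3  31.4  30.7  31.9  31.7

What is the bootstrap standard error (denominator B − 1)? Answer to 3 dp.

Bootstrap SE is the standard deviation of the 6 replicate medians.
Mean of replicates: (31.2 + 31.3 + 31.4 + 30.7 + 31.9 + 31.7) / 6 = 188.2000 / 6 = 31.3667
Sum of squared deviations: (−0.1667)² + (−0.0667)² + (+0.0333)² + (−0.6667)² + (+0.5333)² + (+0.3333)² = 0.8733
Variance = 0.8733 / 5 = 0.1747
SE* = √0.1747

SE* = 0.418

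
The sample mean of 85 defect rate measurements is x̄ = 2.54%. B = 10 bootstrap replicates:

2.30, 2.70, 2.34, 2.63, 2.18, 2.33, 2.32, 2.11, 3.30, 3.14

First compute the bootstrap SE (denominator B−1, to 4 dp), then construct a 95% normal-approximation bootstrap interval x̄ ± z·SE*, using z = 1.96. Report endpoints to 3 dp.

Mean of replicates = 2.5350; sum of squared deviations = 1.4757; SE* = √(1.4757/9) = 0.4049
Margin = 1.96 × 0.4049 = 0.7936
Interval: 2.54 ± 0.7936

(1.746, 3.334)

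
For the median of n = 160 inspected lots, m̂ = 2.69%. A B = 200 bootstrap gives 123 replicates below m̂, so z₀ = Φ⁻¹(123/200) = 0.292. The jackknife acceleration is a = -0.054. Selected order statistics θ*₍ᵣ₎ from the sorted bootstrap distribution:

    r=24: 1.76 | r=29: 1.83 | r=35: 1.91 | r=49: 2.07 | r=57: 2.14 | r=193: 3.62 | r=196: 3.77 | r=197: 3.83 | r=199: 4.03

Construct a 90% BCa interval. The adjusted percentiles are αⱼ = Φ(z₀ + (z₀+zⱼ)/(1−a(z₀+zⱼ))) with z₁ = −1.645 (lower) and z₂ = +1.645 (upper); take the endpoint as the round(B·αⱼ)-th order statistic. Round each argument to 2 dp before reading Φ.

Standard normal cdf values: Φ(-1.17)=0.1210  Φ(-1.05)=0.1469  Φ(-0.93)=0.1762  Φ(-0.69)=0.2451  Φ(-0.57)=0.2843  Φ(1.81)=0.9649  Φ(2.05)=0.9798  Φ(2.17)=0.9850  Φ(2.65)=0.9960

(1.76, 3.77)

Lower: z₀ + z₁ = 0.292 + (-1.645) = -1.353; 1 − a(z₀+z₁) = 1 − (-0.054)(-1.353) = 0.9269; argument = 0.292 + (-1.353)/0.9269 = -1.1676 → -1.17.
α₁ = Φ(-1.17) = 0.1210; rank = round(200 × 0.1210) = 24; θ*₍24₎ = 1.76.
Upper: z₀ + z₂ = 1.937; 1 − a(z₀+z₂) = 1.1046; argument = 2.0456 → 2.05; α₂ = 0.9798; rank = 196; θ*₍196₎ = 3.77.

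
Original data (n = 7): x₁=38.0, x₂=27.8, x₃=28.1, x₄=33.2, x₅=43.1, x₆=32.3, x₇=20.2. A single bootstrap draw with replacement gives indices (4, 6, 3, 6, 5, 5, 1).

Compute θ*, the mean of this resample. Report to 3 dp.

Resample values: 33.2, 32.3, 28.1, 32.3, 43.1, 43.1, 38.0.
Mean = (33.2 + 32.3 + 28.1 + 32.3 + 43.1 + 43.1 + 38.0) / 7 = 250.10 / 7 = 35.729

θ* = 35.729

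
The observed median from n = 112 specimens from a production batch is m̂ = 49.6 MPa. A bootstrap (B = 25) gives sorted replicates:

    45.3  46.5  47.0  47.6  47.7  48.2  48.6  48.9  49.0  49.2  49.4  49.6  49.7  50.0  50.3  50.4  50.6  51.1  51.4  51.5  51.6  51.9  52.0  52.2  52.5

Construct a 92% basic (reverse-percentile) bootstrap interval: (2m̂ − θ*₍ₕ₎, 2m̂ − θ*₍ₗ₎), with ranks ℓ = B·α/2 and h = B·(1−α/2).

Percentile endpoints at ranks 1 and 24: θ*₍1₎ = 45.3, θ*₍24₎ = 52.2.
Basic interval reflects these around m̂:
  lower = 2 × 49.6 − 52.2 = 47.0
  upper = 2 × 49.6 − 45.3 = 53.9

(47.0, 53.9)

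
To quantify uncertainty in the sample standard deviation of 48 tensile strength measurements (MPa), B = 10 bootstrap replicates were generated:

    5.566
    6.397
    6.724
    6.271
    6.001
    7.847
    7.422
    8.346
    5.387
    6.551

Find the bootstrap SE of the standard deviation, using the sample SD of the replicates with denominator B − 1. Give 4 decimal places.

Bootstrap SE is the standard deviation of the 10 replicate standard deviations.
Mean of replicates: (5.566 + 6.397 + 6.724 + 6.271 + 6.001 + 7.847 + 7.422 + 8.346 + 5.387 + 6.551) / 10 = 66.51200 / 10 = 6.65120
Sum of squared deviations: (−1.08520)² + (−0.25420)² + (+0.07280)² + (−0.38020)² + (−0.65020)² + (+1.19580)² + (+0.77080)² + (+1.69480)² + (−1.26420)² + (−0.10020)² = 8.31955
Variance = 8.31955 / 9 = 0.92439
SE* = √0.92439

SE* = 0.9615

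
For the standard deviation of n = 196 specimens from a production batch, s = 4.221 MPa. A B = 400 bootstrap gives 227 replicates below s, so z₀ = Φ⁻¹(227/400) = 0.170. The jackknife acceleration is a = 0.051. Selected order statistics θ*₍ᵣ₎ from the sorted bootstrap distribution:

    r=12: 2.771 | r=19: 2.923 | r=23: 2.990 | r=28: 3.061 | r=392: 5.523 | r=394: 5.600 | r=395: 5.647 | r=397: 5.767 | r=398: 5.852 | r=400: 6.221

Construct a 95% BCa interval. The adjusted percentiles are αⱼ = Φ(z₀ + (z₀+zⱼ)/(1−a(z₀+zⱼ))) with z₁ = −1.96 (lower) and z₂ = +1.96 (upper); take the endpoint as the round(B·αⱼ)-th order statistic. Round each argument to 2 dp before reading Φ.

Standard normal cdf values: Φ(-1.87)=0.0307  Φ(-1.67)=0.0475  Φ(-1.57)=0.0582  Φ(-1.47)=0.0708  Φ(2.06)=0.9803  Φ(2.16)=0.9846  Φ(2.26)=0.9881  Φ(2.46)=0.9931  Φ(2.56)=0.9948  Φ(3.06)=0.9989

Lower: z₀ + z₁ = 0.170 + (-1.960) = -1.790; 1 − a(z₀+z₁) = 1 − (0.051)(-1.790) = 1.0913; argument = 0.170 + (-1.790)/1.0913 = -1.4703 → -1.47.
α₁ = Φ(-1.47) = 0.0708; rank = round(400 × 0.0708) = 28; θ*₍28₎ = 3.061.
Upper: z₀ + z₂ = 2.130; 1 − a(z₀+z₂) = 0.8914; argument = 2.5596 → 2.56; α₂ = 0.9948; rank = 398; θ*₍398₎ = 5.852.

(3.061, 5.852)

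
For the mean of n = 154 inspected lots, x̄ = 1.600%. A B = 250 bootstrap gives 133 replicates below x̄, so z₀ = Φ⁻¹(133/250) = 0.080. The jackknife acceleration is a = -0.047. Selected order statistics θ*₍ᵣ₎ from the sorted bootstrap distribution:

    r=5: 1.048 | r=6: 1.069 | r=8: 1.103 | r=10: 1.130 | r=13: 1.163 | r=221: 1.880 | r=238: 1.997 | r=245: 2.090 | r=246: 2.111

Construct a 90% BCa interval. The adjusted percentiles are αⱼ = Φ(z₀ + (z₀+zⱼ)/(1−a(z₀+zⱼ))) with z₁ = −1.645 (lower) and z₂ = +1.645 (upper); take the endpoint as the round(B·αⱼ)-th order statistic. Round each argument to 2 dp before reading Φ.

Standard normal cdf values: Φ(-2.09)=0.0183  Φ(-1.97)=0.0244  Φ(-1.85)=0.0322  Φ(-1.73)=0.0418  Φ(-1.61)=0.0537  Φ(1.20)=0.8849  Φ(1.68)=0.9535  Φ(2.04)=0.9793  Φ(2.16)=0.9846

Lower: z₀ + z₁ = 0.080 + (-1.645) = -1.565; 1 − a(z₀+z₁) = 1 − (-0.047)(-1.565) = 0.9264; argument = 0.080 + (-1.565)/0.9264 = -1.6093 → -1.61.
α₁ = Φ(-1.61) = 0.0537; rank = round(250 × 0.0537) = 13; θ*₍13₎ = 1.163.
Upper: z₀ + z₂ = 1.725; 1 − a(z₀+z₂) = 1.0811; argument = 1.6756 → 1.68; α₂ = 0.9535; rank = 238; θ*₍238₎ = 1.997.

(1.163, 1.997)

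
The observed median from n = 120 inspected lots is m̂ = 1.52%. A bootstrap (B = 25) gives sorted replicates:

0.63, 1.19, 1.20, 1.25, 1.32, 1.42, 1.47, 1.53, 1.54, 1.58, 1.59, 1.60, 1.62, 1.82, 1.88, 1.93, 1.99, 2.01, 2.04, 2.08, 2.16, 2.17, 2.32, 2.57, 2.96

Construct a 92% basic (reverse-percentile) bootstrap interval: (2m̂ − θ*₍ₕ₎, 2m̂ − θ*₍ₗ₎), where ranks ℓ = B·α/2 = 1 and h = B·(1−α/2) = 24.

Percentile endpoints at ranks 1 and 24: θ*₍1₎ = 0.63, θ*₍24₎ = 2.57.
Basic interval reflects these around m̂:
  lower = 2 × 1.52 − 2.57 = 0.47
  upper = 2 × 1.52 − 0.63 = 2.41

(0.47, 2.41)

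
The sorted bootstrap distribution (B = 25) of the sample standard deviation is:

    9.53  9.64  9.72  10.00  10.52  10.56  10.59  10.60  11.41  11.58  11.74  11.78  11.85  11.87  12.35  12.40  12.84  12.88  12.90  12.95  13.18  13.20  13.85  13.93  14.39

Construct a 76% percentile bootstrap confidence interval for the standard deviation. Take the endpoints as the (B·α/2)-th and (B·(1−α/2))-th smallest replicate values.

α = 0.24; lower rank = 25 × 0.120 = 3; upper rank = 25 × 0.880 = 22.
The 3rd smallest replicate is 9.72; the 22nd is 13.20.

(9.72, 13.20)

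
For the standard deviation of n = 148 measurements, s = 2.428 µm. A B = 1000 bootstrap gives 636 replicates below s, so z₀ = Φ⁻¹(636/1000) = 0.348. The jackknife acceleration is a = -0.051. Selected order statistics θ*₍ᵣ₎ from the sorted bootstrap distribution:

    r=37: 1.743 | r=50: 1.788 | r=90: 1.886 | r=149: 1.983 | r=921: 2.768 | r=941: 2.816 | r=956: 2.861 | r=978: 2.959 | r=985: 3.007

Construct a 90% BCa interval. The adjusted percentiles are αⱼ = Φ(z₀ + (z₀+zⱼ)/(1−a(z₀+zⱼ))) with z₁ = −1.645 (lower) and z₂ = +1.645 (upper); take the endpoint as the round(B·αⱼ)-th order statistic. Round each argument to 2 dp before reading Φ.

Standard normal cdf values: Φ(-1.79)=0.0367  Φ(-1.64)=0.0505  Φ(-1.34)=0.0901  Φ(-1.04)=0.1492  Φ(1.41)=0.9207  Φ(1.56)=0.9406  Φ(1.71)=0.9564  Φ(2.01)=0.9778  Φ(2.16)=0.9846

(1.983, 3.007)

Lower: z₀ + z₁ = 0.348 + (-1.645) = -1.297; 1 − a(z₀+z₁) = 1 − (-0.051)(-1.297) = 0.9339; argument = 0.348 + (-1.297)/0.9339 = -1.0409 → -1.04.
α₁ = Φ(-1.04) = 0.1492; rank = round(1000 × 0.1492) = 149; θ*₍149₎ = 1.983.
Upper: z₀ + z₂ = 1.993; 1 − a(z₀+z₂) = 1.1016; argument = 2.1571 → 2.16; α₂ = 0.9846; rank = 985; θ*₍985₎ = 3.007.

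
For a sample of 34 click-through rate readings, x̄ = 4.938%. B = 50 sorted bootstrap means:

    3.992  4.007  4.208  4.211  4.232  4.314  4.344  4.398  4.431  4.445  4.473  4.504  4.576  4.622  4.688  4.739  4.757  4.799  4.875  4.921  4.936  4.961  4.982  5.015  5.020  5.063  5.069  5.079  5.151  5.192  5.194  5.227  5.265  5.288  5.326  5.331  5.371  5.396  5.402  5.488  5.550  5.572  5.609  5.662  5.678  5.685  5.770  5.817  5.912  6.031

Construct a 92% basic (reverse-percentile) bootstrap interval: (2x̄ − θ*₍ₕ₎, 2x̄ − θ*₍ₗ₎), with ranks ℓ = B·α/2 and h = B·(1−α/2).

Percentile endpoints at ranks 2 and 48: θ*₍2₎ = 4.007, θ*₍48₎ = 5.817.
Basic interval reflects these around x̄:
  lower = 2 × 4.938 − 5.817 = 4.059
  upper = 2 × 4.938 − 4.007 = 5.869

(4.059, 5.869)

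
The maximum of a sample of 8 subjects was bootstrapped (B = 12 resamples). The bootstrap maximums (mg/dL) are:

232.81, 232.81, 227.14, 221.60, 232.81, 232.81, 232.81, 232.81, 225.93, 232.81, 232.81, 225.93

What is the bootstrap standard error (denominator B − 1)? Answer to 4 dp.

SE* = 3.9800

Bootstrap SE is the standard deviation of the 12 replicate maximums.
Mean of replicates: (232.81 + 232.81 + 227.14 + 221.60 + 232.81 + 232.81 + 232.81 + 232.81 + 225.93 + 232.81 + 232.81 + 225.93) / 12 = 2763.08000 / 12 = 230.25667
Sum of squared deviations: (+2.55333)² + (+2.55333)² + (−3.11667)² + (−8.65667)² + (+2.55333)² + (+2.55333)² + (+2.55333)² + (+2.55333)² + (−4.32667)² + (+2.55333)² + (+2.55333)² + (−4.32667)² = 174.24767
Variance = 174.24767 / 11 = 15.84070
SE* = √15.84070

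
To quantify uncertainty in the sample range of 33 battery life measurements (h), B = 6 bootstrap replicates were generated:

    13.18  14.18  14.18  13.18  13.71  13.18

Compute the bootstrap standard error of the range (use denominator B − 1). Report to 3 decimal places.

Bootstrap SE is the standard deviation of the 6 replicate ranges.
Mean of replicates: (13.18 + 14.18 + 14.18 + 13.18 + 13.71 + 13.18) / 6 = 81.6100 / 6 = 13.6017
Sum of squared deviations: (−0.4217)² + (+0.5783)² + (+0.5783)² + (−0.4217)² + (+0.1083)² + (−0.4217)² = 1.2141
Variance = 1.2141 / 5 = 0.2428
SE* = √0.2428

SE* = 0.493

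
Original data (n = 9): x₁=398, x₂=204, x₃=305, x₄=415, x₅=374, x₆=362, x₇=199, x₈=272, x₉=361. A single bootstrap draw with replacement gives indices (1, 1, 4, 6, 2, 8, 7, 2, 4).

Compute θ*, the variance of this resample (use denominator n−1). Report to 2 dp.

θ* = 9477.53

Resample values: 398, 398, 415, 362, 204, 272, 199, 204, 415.
Mean = 318.5556; sum of squared deviations = 75820.2222
s² = 75820.2222 / 8 = 9477.5278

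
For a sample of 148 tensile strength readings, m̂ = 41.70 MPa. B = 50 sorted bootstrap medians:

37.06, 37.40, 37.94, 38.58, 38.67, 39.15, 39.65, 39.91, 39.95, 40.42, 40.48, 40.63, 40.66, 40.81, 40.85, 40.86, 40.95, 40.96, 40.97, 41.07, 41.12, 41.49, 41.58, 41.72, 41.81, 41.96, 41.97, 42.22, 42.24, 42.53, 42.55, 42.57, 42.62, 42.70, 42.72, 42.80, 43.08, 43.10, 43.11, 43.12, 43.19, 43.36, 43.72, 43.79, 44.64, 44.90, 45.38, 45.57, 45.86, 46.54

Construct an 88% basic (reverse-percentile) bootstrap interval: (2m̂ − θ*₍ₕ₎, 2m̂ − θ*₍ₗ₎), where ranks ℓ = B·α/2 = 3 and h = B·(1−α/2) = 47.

(38.02, 45.46)

Percentile endpoints at ranks 3 and 47: θ*₍3₎ = 37.94, θ*₍47₎ = 45.38.
Basic interval reflects these around m̂:
  lower = 2 × 41.70 − 45.38 = 38.02
  upper = 2 × 41.70 − 37.94 = 45.46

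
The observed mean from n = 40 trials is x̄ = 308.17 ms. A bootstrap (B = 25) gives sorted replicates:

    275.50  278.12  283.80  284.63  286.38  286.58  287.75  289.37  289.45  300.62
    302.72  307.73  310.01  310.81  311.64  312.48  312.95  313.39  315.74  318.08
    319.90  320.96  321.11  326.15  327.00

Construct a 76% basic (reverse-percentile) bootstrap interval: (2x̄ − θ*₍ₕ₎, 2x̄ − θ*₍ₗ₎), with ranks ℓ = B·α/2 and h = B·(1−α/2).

(295.38, 332.54)

Percentile endpoints at ranks 3 and 22: θ*₍3₎ = 283.80, θ*₍22₎ = 320.96.
Basic interval reflects these around x̄:
  lower = 2 × 308.17 − 320.96 = 295.38
  upper = 2 × 308.17 − 283.80 = 332.54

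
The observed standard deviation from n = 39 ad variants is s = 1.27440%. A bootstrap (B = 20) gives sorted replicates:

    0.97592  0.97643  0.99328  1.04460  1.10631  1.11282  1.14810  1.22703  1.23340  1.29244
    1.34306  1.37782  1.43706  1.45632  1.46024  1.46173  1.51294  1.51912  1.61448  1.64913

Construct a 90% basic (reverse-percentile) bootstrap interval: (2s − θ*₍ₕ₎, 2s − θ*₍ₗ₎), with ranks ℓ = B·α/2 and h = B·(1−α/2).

(0.93432, 1.57288)

Percentile endpoints at ranks 1 and 19: θ*₍1₎ = 0.97592, θ*₍19₎ = 1.61448.
Basic interval reflects these around s:
  lower = 2 × 1.27440 − 1.61448 = 0.93432
  upper = 2 × 1.27440 − 0.97592 = 1.57288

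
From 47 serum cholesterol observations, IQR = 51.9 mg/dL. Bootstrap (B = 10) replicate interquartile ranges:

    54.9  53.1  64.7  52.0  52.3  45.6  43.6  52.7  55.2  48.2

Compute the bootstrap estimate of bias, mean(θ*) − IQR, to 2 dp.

bias = +0.33

mean(θ*) = (54.9 + 53.1 + 64.7 + 52.0 + 52.3 + 45.6 + 43.6 + 52.7 + 55.2 + 48.2) / 10 = 52.230
bias = 52.230 − 51.9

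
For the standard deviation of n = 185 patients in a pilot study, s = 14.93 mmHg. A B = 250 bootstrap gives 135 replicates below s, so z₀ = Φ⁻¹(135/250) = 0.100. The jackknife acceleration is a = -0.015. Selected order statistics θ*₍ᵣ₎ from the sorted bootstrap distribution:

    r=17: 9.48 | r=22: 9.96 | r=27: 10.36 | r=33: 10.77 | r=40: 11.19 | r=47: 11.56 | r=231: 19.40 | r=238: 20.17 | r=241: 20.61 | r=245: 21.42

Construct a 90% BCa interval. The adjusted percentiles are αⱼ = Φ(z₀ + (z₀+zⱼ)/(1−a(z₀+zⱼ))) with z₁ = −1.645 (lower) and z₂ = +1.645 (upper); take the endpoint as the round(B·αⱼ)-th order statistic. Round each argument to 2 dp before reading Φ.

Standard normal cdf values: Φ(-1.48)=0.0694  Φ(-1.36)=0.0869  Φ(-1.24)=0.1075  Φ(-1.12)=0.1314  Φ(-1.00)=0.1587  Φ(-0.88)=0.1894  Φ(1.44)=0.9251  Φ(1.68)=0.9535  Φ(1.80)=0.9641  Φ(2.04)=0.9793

Lower: z₀ + z₁ = 0.100 + (-1.645) = -1.545; 1 − a(z₀+z₁) = 1 − (-0.015)(-1.545) = 0.9768; argument = 0.100 + (-1.545)/0.9768 = -1.4817 → -1.48.
α₁ = Φ(-1.48) = 0.0694; rank = round(250 × 0.0694) = 17; θ*₍17₎ = 9.48.
Upper: z₀ + z₂ = 1.745; 1 − a(z₀+z₂) = 1.0262; argument = 1.8005 → 1.80; α₂ = 0.9641; rank = 241; θ*₍241₎ = 20.61.

(9.48, 20.61)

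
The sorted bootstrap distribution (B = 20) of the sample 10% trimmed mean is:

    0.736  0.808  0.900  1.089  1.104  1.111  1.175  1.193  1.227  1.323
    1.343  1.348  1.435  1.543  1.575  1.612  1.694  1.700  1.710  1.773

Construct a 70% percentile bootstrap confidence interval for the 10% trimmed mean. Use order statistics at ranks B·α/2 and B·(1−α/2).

α = 0.30; lower rank = 20 × 0.150 = 3; upper rank = 20 × 0.850 = 17.
The 3rd smallest replicate is 0.900; the 17th is 1.694.

(0.900, 1.694)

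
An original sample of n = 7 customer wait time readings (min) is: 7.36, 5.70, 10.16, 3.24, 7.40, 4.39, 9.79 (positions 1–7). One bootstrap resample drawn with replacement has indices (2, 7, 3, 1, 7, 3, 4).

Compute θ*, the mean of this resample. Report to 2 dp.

θ* = 8.03

Resample values: 5.70, 9.79, 10.16, 7.36, 9.79, 10.16, 3.24.
Mean = (5.70 + 9.79 + 10.16 + 7.36 + 9.79 + 10.16 + 3.24) / 7 = 56.200 / 7 = 8.03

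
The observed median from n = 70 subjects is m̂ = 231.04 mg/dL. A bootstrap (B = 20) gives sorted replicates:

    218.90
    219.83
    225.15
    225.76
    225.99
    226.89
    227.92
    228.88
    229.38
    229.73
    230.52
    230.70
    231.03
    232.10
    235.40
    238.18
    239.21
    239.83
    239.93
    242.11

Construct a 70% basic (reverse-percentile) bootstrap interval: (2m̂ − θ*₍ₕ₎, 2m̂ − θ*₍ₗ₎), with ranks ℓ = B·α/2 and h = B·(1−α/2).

(222.87, 236.93)

Percentile endpoints at ranks 3 and 17: θ*₍3₎ = 225.15, θ*₍17₎ = 239.21.
Basic interval reflects these around m̂:
  lower = 2 × 231.04 − 239.21 = 222.87
  upper = 2 × 231.04 − 225.15 = 236.93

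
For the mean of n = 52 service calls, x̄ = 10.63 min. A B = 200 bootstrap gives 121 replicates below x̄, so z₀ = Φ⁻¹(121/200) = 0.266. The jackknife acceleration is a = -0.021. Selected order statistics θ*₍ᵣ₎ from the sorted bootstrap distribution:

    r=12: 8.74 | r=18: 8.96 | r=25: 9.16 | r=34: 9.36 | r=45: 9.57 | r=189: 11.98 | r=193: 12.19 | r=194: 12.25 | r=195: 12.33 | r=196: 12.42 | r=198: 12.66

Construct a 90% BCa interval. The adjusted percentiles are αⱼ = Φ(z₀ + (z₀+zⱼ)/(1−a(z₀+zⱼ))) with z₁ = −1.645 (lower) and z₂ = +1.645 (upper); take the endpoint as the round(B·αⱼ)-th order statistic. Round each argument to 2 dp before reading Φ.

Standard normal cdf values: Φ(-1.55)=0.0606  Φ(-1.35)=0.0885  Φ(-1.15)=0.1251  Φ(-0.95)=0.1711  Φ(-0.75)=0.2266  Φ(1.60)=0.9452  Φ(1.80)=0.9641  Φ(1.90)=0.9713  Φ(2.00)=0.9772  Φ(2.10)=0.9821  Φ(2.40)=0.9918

Lower: z₀ + z₁ = 0.266 + (-1.645) = -1.379; 1 − a(z₀+z₁) = 1 − (-0.021)(-1.379) = 0.9710; argument = 0.266 + (-1.379)/0.9710 = -1.1541 → -1.15.
α₁ = Φ(-1.15) = 0.1251; rank = round(200 × 0.1251) = 25; θ*₍25₎ = 9.16.
Upper: z₀ + z₂ = 1.911; 1 − a(z₀+z₂) = 1.0401; argument = 2.1033 → 2.10; α₂ = 0.9821; rank = 196; θ*₍196₎ = 12.42.

(9.16, 12.42)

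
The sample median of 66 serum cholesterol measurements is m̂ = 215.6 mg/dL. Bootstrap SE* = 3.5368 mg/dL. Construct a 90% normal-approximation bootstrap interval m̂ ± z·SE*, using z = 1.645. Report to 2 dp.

(209.78, 221.42)

Margin = 1.645 × 3.5368 = 5.818
Interval: 215.6 ± 5.818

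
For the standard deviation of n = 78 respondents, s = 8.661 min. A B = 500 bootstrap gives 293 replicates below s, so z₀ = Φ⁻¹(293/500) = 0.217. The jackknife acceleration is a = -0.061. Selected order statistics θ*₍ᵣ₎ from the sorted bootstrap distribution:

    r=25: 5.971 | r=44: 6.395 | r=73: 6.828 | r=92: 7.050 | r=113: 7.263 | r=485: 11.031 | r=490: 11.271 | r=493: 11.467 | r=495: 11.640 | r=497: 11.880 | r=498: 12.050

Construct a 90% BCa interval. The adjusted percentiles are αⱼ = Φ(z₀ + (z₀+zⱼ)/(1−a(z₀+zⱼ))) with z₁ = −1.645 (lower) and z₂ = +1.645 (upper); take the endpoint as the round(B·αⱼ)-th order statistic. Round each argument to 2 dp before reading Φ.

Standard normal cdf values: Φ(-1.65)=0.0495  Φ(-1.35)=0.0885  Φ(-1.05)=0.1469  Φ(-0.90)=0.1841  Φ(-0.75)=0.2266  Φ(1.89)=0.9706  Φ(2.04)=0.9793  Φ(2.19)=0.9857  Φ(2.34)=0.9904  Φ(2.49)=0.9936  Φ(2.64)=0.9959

(6.395, 11.031)

Lower: z₀ + z₁ = 0.217 + (-1.645) = -1.428; 1 − a(z₀+z₁) = 1 − (-0.061)(-1.428) = 0.9129; argument = 0.217 + (-1.428)/0.9129 = -1.3473 → -1.35.
α₁ = Φ(-1.35) = 0.0885; rank = round(500 × 0.0885) = 44; θ*₍44₎ = 6.395.
Upper: z₀ + z₂ = 1.862; 1 − a(z₀+z₂) = 1.1136; argument = 1.8891 → 1.89; α₂ = 0.9706; rank = 485; θ*₍485₎ = 11.031.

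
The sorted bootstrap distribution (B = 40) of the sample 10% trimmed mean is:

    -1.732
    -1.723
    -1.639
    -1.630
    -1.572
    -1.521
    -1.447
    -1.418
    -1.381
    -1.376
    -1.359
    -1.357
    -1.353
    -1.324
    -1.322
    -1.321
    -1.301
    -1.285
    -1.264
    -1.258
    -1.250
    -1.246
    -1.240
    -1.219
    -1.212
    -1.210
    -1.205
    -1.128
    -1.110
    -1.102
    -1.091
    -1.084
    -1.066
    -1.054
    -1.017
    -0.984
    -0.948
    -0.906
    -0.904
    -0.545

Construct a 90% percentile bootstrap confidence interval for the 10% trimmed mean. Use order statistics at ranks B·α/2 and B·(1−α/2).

(-1.723, -0.906)

α = 0.10; lower rank = 40 × 0.050 = 2; upper rank = 40 × 0.950 = 38.
The 2nd smallest replicate is -1.723; the 38th is -0.906.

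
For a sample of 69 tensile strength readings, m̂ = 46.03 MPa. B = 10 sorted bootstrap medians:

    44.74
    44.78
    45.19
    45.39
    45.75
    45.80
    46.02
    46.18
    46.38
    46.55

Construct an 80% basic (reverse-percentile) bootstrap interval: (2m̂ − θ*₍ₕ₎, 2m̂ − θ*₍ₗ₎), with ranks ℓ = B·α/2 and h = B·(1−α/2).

Percentile endpoints at ranks 1 and 9: θ*₍1₎ = 44.74, θ*₍9₎ = 46.38.
Basic interval reflects these around m̂:
  lower = 2 × 46.03 − 46.38 = 45.68
  upper = 2 × 46.03 − 44.74 = 47.32

(45.68, 47.32)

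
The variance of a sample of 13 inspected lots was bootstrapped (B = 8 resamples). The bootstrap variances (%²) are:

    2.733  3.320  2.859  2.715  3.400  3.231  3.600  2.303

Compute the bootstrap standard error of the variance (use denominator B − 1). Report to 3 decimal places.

Bootstrap SE is the standard deviation of the 8 replicate variances.
Mean of replicates: (2.733 + 3.320 + 2.859 + 2.715 + 3.400 + 3.231 + 3.600 + 2.303) / 8 = 24.1610 / 8 = 3.0201
Sum of squared deviations: (−0.2871)² + (+0.2999)² + (−0.1611)² + (−0.3051)² + (+0.3799)² + (+0.2109)² + (+0.5799)² + (−0.7171)² = 1.3307
Variance = 1.3307 / 7 = 0.1901
SE* = √0.1901

SE* = 0.436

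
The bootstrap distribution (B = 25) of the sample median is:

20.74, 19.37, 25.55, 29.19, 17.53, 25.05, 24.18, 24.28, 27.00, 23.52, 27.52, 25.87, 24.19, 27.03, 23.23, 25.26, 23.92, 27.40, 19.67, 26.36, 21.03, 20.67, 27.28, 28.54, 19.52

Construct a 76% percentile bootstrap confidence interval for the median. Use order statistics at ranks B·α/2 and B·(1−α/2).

(19.52, 27.40)

Sorted replicates: 17.53, 19.37, 19.52, 19.67, 20.67, 20.74, 21.03, 23.23, 23.52, 23.92, 24.18, 24.19, 24.28, 25.05, 25.26, 25.55, 25.87, 26.36, 27.00, 27.03, 27.28, 27.40, 27.52, 28.54, 29.19
α = 0.24; lower rank = 25 × 0.120 = 3; upper rank = 25 × 0.880 = 22.
The 3rd smallest replicate is 19.52; the 22nd is 27.40.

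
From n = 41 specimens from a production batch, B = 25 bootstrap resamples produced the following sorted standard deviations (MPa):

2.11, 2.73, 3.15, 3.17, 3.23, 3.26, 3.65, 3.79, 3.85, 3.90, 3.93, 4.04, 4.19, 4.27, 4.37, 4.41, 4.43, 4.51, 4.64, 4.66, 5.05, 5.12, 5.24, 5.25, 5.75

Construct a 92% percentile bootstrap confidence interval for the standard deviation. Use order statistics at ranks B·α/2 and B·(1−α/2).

(2.11, 5.25)

α = 0.08; lower rank = 25 × 0.040 = 1; upper rank = 25 × 0.960 = 24.
The 1st smallest replicate is 2.11; the 24th is 5.25.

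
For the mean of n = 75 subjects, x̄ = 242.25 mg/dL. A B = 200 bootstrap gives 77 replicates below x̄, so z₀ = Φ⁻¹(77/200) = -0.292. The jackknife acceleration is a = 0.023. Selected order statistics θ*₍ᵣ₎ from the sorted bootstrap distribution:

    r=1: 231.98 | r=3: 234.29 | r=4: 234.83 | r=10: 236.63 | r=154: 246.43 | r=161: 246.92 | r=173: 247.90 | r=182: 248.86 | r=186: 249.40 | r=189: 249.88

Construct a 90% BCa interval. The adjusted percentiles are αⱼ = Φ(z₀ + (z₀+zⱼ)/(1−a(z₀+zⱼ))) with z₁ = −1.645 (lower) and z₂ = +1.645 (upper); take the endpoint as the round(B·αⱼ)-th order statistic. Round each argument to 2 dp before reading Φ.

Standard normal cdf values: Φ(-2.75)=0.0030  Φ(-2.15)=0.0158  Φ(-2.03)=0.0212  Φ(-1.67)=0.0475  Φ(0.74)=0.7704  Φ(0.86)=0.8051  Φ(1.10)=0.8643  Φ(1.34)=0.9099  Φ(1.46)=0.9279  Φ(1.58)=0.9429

(234.29, 247.90)

Lower: z₀ + z₁ = -0.292 + (-1.645) = -1.937; 1 − a(z₀+z₁) = 1 − (0.023)(-1.937) = 1.0446; argument = -0.292 + (-1.937)/1.0446 = -2.1464 → -2.15.
α₁ = Φ(-2.15) = 0.0158; rank = round(200 × 0.0158) = 3; θ*₍3₎ = 234.29.
Upper: z₀ + z₂ = 1.353; 1 − a(z₀+z₂) = 0.9689; argument = 1.1045 → 1.10; α₂ = 0.8643; rank = 173; θ*₍173₎ = 247.90.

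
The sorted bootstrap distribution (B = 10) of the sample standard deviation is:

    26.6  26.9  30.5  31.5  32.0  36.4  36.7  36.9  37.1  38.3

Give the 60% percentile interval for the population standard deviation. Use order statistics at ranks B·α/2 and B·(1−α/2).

α = 0.40; lower rank = 10 × 0.200 = 2; upper rank = 10 × 0.800 = 8.
The 2nd smallest replicate is 26.9; the 8th is 36.9.

(26.9, 36.9)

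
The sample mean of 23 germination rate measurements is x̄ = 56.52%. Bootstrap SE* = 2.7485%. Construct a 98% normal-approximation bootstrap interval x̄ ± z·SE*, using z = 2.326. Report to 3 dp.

(50.127, 62.913)

Margin = 2.326 × 2.7485 = 6.3930
Interval: 56.52 ± 6.3930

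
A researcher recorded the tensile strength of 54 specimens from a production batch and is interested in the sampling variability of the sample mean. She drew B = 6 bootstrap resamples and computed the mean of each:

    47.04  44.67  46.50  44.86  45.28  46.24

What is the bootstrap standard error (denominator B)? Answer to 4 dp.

SE* = 0.8798

Bootstrap SE is the standard deviation of the 6 replicate means.
Mean of replicates: (47.04 + 44.67 + 46.50 + 44.86 + 45.28 + 46.24) / 6 = 274.59000 / 6 = 45.76500
Sum of squared deviations: (+1.27500)² + (−1.09500)² + (+0.73500)² + (−0.90500)² + (−0.48500)² + (+0.47500)² = 4.64475
Variance = 4.64475 / 6 = 0.77412
SE* = √0.77412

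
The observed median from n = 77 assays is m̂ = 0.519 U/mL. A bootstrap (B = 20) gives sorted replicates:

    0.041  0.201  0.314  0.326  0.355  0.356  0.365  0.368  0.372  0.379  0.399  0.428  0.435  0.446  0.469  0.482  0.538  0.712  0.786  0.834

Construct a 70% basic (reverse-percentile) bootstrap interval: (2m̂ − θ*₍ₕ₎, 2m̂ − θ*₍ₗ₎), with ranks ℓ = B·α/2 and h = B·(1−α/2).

Percentile endpoints at ranks 3 and 17: θ*₍3₎ = 0.314, θ*₍17₎ = 0.538.
Basic interval reflects these around m̂:
  lower = 2 × 0.519 − 0.538 = 0.500
  upper = 2 × 0.519 − 0.314 = 0.724

(0.500, 0.724)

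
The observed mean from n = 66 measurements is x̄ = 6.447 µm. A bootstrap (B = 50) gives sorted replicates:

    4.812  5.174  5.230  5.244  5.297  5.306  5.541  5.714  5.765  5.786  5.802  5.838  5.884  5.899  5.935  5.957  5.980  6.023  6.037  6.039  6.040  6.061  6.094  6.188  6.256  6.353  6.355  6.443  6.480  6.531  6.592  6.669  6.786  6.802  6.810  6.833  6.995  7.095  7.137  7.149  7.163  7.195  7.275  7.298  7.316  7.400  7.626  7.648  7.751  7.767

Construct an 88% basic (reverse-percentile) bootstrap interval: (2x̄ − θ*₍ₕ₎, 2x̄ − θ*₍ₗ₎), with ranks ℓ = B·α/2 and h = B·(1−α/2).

(5.268, 7.664)

Percentile endpoints at ranks 3 and 47: θ*₍3₎ = 5.230, θ*₍47₎ = 7.626.
Basic interval reflects these around x̄:
  lower = 2 × 6.447 − 7.626 = 5.268
  upper = 2 × 6.447 − 5.230 = 7.664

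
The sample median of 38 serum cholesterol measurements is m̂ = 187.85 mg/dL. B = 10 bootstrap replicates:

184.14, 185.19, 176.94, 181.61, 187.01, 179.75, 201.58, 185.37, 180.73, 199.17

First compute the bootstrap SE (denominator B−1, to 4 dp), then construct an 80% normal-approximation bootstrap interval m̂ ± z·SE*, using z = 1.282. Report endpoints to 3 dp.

(177.473, 198.227)

Mean of replicates = 186.1490; sum of squared deviations = 589.6871; SE* = √(589.6871/9) = 8.0945
Margin = 1.282 × 8.0945 = 10.3771
Interval: 187.85 ± 10.3771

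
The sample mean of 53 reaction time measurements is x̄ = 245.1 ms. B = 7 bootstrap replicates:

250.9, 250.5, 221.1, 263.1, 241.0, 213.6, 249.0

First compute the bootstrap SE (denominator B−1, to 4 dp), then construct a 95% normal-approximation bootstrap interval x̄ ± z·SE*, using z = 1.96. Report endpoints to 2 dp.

Mean of replicates = 241.3143; sum of squared deviations = 1886.7486; SE* = √(1886.7486/6) = 17.7330
Margin = 1.96 × 17.7330 = 34.757
Interval: 245.1 ± 34.757

(210.34, 279.86)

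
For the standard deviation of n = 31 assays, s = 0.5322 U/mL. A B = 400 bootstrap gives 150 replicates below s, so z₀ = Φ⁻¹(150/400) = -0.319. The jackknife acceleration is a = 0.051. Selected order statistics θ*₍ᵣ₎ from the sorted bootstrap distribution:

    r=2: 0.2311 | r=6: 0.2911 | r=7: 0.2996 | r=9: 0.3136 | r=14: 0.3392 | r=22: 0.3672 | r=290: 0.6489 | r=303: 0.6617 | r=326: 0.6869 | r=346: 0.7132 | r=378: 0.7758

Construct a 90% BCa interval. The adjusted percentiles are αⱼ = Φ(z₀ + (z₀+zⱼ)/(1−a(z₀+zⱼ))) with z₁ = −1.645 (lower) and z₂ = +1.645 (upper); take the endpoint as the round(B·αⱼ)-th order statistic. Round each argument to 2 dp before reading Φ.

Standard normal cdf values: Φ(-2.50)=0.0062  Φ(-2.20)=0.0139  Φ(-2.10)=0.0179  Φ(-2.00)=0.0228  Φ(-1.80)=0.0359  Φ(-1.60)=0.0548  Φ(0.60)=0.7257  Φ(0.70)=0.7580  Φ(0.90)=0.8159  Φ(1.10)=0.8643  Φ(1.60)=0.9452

Lower: z₀ + z₁ = -0.319 + (-1.645) = -1.964; 1 − a(z₀+z₁) = 1 − (0.051)(-1.964) = 1.1002; argument = -0.319 + (-1.964)/1.1002 = -2.1042 → -2.10.
α₁ = Φ(-2.10) = 0.0179; rank = round(400 × 0.0179) = 7; θ*₍7₎ = 0.2996.
Upper: z₀ + z₂ = 1.326; 1 − a(z₀+z₂) = 0.9324; argument = 1.1032 → 1.10; α₂ = 0.8643; rank = 346; θ*₍346₎ = 0.7132.

(0.2996, 0.7132)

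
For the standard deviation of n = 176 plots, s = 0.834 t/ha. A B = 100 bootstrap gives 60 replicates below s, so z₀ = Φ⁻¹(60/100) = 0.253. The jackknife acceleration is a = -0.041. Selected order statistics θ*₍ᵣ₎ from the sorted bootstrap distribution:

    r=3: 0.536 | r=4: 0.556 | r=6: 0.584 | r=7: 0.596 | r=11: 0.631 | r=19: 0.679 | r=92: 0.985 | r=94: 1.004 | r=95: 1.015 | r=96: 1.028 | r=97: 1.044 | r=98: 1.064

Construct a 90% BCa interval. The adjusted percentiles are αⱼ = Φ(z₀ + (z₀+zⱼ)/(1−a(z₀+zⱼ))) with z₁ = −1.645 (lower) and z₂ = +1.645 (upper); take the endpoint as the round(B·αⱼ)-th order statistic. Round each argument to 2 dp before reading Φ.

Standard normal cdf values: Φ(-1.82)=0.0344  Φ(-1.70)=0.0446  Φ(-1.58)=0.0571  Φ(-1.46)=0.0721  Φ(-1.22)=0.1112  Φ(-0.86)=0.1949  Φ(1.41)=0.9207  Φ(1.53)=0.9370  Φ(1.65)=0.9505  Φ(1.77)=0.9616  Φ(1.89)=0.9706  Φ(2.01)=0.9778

(0.631, 1.064)

Lower: z₀ + z₁ = 0.253 + (-1.645) = -1.392; 1 − a(z₀+z₁) = 1 − (-0.041)(-1.392) = 0.9429; argument = 0.253 + (-1.392)/0.9429 = -1.2233 → -1.22.
α₁ = Φ(-1.22) = 0.1112; rank = round(100 × 0.1112) = 11; θ*₍11₎ = 0.631.
Upper: z₀ + z₂ = 1.898; 1 − a(z₀+z₂) = 1.0778; argument = 2.0140 → 2.01; α₂ = 0.9778; rank = 98; θ*₍98₎ = 1.064.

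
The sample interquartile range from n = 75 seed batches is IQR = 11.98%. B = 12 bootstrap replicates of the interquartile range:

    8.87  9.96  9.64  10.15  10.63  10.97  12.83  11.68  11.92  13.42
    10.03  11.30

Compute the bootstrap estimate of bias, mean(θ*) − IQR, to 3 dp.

bias = −1.030

mean(θ*) = (8.87 + 9.96 + 9.64 + 10.15 + 10.63 + 10.97 + 12.83 + 11.68 + 11.92 + 13.42 + 10.03 + 11.30) / 12 = 10.9500
bias = 10.9500 − 11.98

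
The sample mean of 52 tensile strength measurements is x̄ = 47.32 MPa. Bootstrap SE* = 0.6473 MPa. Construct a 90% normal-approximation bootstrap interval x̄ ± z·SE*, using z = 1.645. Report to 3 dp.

(46.255, 48.385)

Margin = 1.645 × 0.6473 = 1.0648
Interval: 47.32 ± 1.0648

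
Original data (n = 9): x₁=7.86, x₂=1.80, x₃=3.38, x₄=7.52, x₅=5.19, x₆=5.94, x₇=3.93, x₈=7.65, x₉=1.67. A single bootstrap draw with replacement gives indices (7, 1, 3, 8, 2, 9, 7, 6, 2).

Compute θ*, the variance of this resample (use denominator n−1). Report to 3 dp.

Resample values: 3.93, 7.86, 3.38, 7.65, 1.80, 1.67, 3.93, 5.94, 1.80.
Mean = 4.2178; sum of squared deviations = 47.0620
s² = 47.0620 / 8 = 5.8827

θ* = 5.883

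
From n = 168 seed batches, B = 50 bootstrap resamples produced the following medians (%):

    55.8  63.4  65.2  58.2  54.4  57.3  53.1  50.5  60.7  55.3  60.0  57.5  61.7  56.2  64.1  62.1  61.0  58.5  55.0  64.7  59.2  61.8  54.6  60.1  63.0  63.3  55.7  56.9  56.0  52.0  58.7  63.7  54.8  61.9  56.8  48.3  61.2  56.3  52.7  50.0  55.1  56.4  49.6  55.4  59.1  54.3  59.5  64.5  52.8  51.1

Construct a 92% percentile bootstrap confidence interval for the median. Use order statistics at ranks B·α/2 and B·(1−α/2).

(49.6, 64.5)

Sorted replicates: 48.3, 49.6, 50.0, 50.5, 51.1, 52.0, 52.7, 52.8, 53.1, 54.3, 54.4, 54.6, 54.8, 55.0, 55.1, 55.3, 55.4, 55.7, 55.8, 56.0, 56.2, 56.3, 56.4, 56.8, 56.9, 57.3, 57.5, 58.2, 58.5, 58.7, 59.1, 59.2, 59.5, 60.0, 60.1, 60.7, 61.0, 61.2, 61.7, 61.8, 61.9, 62.1, 63.0, 63.3, 63.4, 63.7, 64.1, 64.5, 64.7, 65.2
α = 0.08; lower rank = 50 × 0.040 = 2; upper rank = 50 × 0.960 = 48.
The 2nd smallest replicate is 49.6; the 48th is 64.5.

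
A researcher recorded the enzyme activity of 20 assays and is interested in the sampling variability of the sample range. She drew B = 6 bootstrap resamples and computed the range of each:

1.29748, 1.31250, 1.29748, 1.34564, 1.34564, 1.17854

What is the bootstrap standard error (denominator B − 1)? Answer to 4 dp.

Bootstrap SE is the standard deviation of the 6 replicate ranges.
Mean of replicates: (1.29748 + 1.31250 + 1.29748 + 1.34564 + 1.34564 + 1.17854) / 6 = 7.777280 / 6 = 1.296213
Sum of squared deviations: (+0.001267)² + (+0.016287)² + (+0.001267)² + (+0.049427)² + (+0.049427)² + (−0.117673)² = 0.019001
Variance = 0.019001 / 5 = 0.003800
SE* = √0.003800

SE* = 0.0616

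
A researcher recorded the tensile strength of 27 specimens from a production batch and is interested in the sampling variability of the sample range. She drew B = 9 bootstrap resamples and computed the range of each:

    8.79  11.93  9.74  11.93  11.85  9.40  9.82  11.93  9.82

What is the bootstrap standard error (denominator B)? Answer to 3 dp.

Bootstrap SE is the standard deviation of the 9 replicate ranges.
Mean of replicates: (8.79 + 11.93 + 9.74 + 11.93 + 11.85 + 9.40 + 9.82 + 11.93 + 9.82) / 9 = 95.2100 / 9 = 10.5789
Sum of squared deviations: (−1.7889)² + (+1.3511)² + (−0.8389)² + (+1.3511)² + (+1.2711)² + (−1.1789)² + (−0.7589)² + (+1.3511)² + (−0.7589)² = 13.5377
Variance = 13.5377 / 9 = 1.5042
SE* = √1.5042

SE* = 1.226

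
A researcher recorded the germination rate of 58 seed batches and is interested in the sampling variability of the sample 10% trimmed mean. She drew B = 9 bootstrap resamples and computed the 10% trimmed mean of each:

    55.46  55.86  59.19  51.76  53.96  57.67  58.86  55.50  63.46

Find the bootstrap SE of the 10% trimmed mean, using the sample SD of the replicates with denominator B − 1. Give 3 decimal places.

SE* = 3.407

Bootstrap SE is the standard deviation of the 9 replicate 10% trimmed means.
Mean of replicates: (55.46 + 55.86 + 59.19 + 51.76 + 53.96 + 57.67 + 58.86 + 55.50 + 63.46) / 9 = 511.7200 / 9 = 56.8578
Sum of squared deviations: (−1.3978)² + (−0.9978)² + (+2.3322)² + (−5.0978)² + (−2.8978)² + (+0.8122)² + (+2.0022)² + (−1.3578)² + (+6.6022)² = 92.8746
Variance = 92.8746 / 8 = 11.6093
SE* = √11.6093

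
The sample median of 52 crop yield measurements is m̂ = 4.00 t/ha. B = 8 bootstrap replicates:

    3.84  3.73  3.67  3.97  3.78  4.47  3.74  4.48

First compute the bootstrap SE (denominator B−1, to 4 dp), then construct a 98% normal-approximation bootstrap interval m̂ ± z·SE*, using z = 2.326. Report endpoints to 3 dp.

(3.232, 4.768)

Mean of replicates = 3.9600; sum of squared deviations = 0.7628; SE* = √(0.7628/7) = 0.3301
Margin = 2.326 × 0.3301 = 0.7678
Interval: 4.00 ± 0.7678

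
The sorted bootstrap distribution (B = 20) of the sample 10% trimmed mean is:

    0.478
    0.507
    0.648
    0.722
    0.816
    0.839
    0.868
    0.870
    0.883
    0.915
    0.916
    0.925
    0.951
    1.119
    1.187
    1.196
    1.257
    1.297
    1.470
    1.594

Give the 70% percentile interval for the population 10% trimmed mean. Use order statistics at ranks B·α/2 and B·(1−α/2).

α = 0.30; lower rank = 20 × 0.150 = 3; upper rank = 20 × 0.850 = 17.
The 3rd smallest replicate is 0.648; the 17th is 1.257.

(0.648, 1.257)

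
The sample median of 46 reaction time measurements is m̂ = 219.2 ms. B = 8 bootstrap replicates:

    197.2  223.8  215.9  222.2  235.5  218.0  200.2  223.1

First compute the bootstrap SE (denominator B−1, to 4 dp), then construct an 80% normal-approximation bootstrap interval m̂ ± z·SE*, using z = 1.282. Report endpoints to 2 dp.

Mean of replicates = 216.9875; sum of squared deviations = 1129.2288; SE* = √(1129.2288/7) = 12.7011
Margin = 1.282 × 12.7011 = 16.283
Interval: 219.2 ± 16.283

(202.92, 235.48)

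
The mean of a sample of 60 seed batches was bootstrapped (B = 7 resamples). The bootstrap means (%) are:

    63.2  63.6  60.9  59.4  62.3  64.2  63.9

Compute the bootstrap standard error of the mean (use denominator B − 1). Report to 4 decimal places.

Bootstrap SE is the standard deviation of the 7 replicate means.
Mean of replicates: (63.2 + 63.6 + 60.9 + 59.4 + 62.3 + 64.2 + 63.9) / 7 = 437.50000 / 7 = 62.50000
Sum of squared deviations: (+0.70000)² + (+1.10000)² + (−1.60000)² + (−3.10000)² + (−0.20000)² + (+1.70000)² + (+1.40000)² = 18.76000
Variance = 18.76000 / 6 = 3.12667
SE* = √3.12667

SE* = 1.7682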